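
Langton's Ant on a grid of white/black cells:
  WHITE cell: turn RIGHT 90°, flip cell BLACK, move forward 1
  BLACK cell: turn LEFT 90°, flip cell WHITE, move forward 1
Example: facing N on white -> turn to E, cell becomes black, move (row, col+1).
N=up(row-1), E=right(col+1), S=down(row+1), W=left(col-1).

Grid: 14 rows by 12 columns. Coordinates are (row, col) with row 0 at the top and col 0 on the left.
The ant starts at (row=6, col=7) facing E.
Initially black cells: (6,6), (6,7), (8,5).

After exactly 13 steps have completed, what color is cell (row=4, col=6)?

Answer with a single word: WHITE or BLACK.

Answer: BLACK

Derivation:
Step 1: on BLACK (6,7): turn L to N, flip to white, move to (5,7). |black|=2
Step 2: on WHITE (5,7): turn R to E, flip to black, move to (5,8). |black|=3
Step 3: on WHITE (5,8): turn R to S, flip to black, move to (6,8). |black|=4
Step 4: on WHITE (6,8): turn R to W, flip to black, move to (6,7). |black|=5
Step 5: on WHITE (6,7): turn R to N, flip to black, move to (5,7). |black|=6
Step 6: on BLACK (5,7): turn L to W, flip to white, move to (5,6). |black|=5
Step 7: on WHITE (5,6): turn R to N, flip to black, move to (4,6). |black|=6
Step 8: on WHITE (4,6): turn R to E, flip to black, move to (4,7). |black|=7
Step 9: on WHITE (4,7): turn R to S, flip to black, move to (5,7). |black|=8
Step 10: on WHITE (5,7): turn R to W, flip to black, move to (5,6). |black|=9
Step 11: on BLACK (5,6): turn L to S, flip to white, move to (6,6). |black|=8
Step 12: on BLACK (6,6): turn L to E, flip to white, move to (6,7). |black|=7
Step 13: on BLACK (6,7): turn L to N, flip to white, move to (5,7). |black|=6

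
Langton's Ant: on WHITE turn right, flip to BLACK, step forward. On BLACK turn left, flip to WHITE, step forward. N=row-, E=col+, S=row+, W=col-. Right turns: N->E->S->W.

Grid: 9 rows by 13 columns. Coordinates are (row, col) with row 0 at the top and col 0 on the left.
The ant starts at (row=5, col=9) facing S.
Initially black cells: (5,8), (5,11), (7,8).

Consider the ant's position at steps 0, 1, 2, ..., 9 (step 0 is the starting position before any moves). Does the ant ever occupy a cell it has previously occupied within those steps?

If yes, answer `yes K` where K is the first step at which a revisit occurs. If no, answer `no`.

Step 1: on WHITE (5,9): turn R to W, flip to black, move to (5,8). |black|=4 — new cell
Step 2: on BLACK (5,8): turn L to S, flip to white, move to (6,8). |black|=3 — new cell
Step 3: on WHITE (6,8): turn R to W, flip to black, move to (6,7). |black|=4 — new cell
Step 4: on WHITE (6,7): turn R to N, flip to black, move to (5,7). |black|=5 — new cell
Step 5: on WHITE (5,7): turn R to E, flip to black, move to (5,8). |black|=6 — REVISIT

Answer: yes 5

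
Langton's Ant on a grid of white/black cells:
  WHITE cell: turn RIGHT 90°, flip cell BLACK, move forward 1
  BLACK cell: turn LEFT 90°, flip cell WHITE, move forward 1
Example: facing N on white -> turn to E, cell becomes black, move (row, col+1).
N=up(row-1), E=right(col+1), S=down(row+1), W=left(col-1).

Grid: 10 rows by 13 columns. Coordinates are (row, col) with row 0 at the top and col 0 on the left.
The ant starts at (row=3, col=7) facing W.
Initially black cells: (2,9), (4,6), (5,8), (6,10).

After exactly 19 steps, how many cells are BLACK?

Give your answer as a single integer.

Step 1: on WHITE (3,7): turn R to N, flip to black, move to (2,7). |black|=5
Step 2: on WHITE (2,7): turn R to E, flip to black, move to (2,8). |black|=6
Step 3: on WHITE (2,8): turn R to S, flip to black, move to (3,8). |black|=7
Step 4: on WHITE (3,8): turn R to W, flip to black, move to (3,7). |black|=8
Step 5: on BLACK (3,7): turn L to S, flip to white, move to (4,7). |black|=7
Step 6: on WHITE (4,7): turn R to W, flip to black, move to (4,6). |black|=8
Step 7: on BLACK (4,6): turn L to S, flip to white, move to (5,6). |black|=7
Step 8: on WHITE (5,6): turn R to W, flip to black, move to (5,5). |black|=8
Step 9: on WHITE (5,5): turn R to N, flip to black, move to (4,5). |black|=9
Step 10: on WHITE (4,5): turn R to E, flip to black, move to (4,6). |black|=10
Step 11: on WHITE (4,6): turn R to S, flip to black, move to (5,6). |black|=11
Step 12: on BLACK (5,6): turn L to E, flip to white, move to (5,7). |black|=10
Step 13: on WHITE (5,7): turn R to S, flip to black, move to (6,7). |black|=11
Step 14: on WHITE (6,7): turn R to W, flip to black, move to (6,6). |black|=12
Step 15: on WHITE (6,6): turn R to N, flip to black, move to (5,6). |black|=13
Step 16: on WHITE (5,6): turn R to E, flip to black, move to (5,7). |black|=14
Step 17: on BLACK (5,7): turn L to N, flip to white, move to (4,7). |black|=13
Step 18: on BLACK (4,7): turn L to W, flip to white, move to (4,6). |black|=12
Step 19: on BLACK (4,6): turn L to S, flip to white, move to (5,6). |black|=11

Answer: 11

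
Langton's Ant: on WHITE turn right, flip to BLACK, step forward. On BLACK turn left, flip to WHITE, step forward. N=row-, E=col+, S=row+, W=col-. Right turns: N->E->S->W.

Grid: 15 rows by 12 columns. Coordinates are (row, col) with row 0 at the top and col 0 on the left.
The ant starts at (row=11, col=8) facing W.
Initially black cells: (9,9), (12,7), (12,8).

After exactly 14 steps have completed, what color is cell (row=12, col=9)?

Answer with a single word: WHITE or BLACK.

Answer: WHITE

Derivation:
Step 1: on WHITE (11,8): turn R to N, flip to black, move to (10,8). |black|=4
Step 2: on WHITE (10,8): turn R to E, flip to black, move to (10,9). |black|=5
Step 3: on WHITE (10,9): turn R to S, flip to black, move to (11,9). |black|=6
Step 4: on WHITE (11,9): turn R to W, flip to black, move to (11,8). |black|=7
Step 5: on BLACK (11,8): turn L to S, flip to white, move to (12,8). |black|=6
Step 6: on BLACK (12,8): turn L to E, flip to white, move to (12,9). |black|=5
Step 7: on WHITE (12,9): turn R to S, flip to black, move to (13,9). |black|=6
Step 8: on WHITE (13,9): turn R to W, flip to black, move to (13,8). |black|=7
Step 9: on WHITE (13,8): turn R to N, flip to black, move to (12,8). |black|=8
Step 10: on WHITE (12,8): turn R to E, flip to black, move to (12,9). |black|=9
Step 11: on BLACK (12,9): turn L to N, flip to white, move to (11,9). |black|=8
Step 12: on BLACK (11,9): turn L to W, flip to white, move to (11,8). |black|=7
Step 13: on WHITE (11,8): turn R to N, flip to black, move to (10,8). |black|=8
Step 14: on BLACK (10,8): turn L to W, flip to white, move to (10,7). |black|=7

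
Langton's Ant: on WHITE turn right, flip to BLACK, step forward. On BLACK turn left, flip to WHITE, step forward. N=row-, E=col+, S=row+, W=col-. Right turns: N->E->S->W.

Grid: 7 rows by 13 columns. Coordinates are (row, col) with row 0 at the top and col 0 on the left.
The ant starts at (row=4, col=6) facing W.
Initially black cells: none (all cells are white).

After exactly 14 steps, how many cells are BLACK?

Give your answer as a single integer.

Answer: 10

Derivation:
Step 1: on WHITE (4,6): turn R to N, flip to black, move to (3,6). |black|=1
Step 2: on WHITE (3,6): turn R to E, flip to black, move to (3,7). |black|=2
Step 3: on WHITE (3,7): turn R to S, flip to black, move to (4,7). |black|=3
Step 4: on WHITE (4,7): turn R to W, flip to black, move to (4,6). |black|=4
Step 5: on BLACK (4,6): turn L to S, flip to white, move to (5,6). |black|=3
Step 6: on WHITE (5,6): turn R to W, flip to black, move to (5,5). |black|=4
Step 7: on WHITE (5,5): turn R to N, flip to black, move to (4,5). |black|=5
Step 8: on WHITE (4,5): turn R to E, flip to black, move to (4,6). |black|=6
Step 9: on WHITE (4,6): turn R to S, flip to black, move to (5,6). |black|=7
Step 10: on BLACK (5,6): turn L to E, flip to white, move to (5,7). |black|=6
Step 11: on WHITE (5,7): turn R to S, flip to black, move to (6,7). |black|=7
Step 12: on WHITE (6,7): turn R to W, flip to black, move to (6,6). |black|=8
Step 13: on WHITE (6,6): turn R to N, flip to black, move to (5,6). |black|=9
Step 14: on WHITE (5,6): turn R to E, flip to black, move to (5,7). |black|=10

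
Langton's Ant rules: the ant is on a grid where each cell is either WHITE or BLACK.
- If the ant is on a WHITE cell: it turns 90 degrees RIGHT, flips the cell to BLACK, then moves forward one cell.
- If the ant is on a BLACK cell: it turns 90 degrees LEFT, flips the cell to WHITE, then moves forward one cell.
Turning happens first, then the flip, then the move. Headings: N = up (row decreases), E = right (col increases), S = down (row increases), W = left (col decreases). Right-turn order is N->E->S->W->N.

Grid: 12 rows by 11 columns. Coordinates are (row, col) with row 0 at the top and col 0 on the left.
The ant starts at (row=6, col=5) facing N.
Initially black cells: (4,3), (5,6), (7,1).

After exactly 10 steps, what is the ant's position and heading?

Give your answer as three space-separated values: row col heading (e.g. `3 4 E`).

Answer: 7 4 S

Derivation:
Step 1: on WHITE (6,5): turn R to E, flip to black, move to (6,6). |black|=4
Step 2: on WHITE (6,6): turn R to S, flip to black, move to (7,6). |black|=5
Step 3: on WHITE (7,6): turn R to W, flip to black, move to (7,5). |black|=6
Step 4: on WHITE (7,5): turn R to N, flip to black, move to (6,5). |black|=7
Step 5: on BLACK (6,5): turn L to W, flip to white, move to (6,4). |black|=6
Step 6: on WHITE (6,4): turn R to N, flip to black, move to (5,4). |black|=7
Step 7: on WHITE (5,4): turn R to E, flip to black, move to (5,5). |black|=8
Step 8: on WHITE (5,5): turn R to S, flip to black, move to (6,5). |black|=9
Step 9: on WHITE (6,5): turn R to W, flip to black, move to (6,4). |black|=10
Step 10: on BLACK (6,4): turn L to S, flip to white, move to (7,4). |black|=9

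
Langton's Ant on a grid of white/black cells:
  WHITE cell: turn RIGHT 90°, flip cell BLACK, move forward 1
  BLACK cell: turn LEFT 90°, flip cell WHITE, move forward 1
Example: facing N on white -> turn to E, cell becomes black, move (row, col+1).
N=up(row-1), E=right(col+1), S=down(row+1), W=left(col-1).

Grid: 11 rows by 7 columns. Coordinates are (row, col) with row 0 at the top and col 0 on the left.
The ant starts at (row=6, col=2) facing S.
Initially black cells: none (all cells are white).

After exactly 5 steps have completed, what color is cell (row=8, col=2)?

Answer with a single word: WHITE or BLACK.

Step 1: on WHITE (6,2): turn R to W, flip to black, move to (6,1). |black|=1
Step 2: on WHITE (6,1): turn R to N, flip to black, move to (5,1). |black|=2
Step 3: on WHITE (5,1): turn R to E, flip to black, move to (5,2). |black|=3
Step 4: on WHITE (5,2): turn R to S, flip to black, move to (6,2). |black|=4
Step 5: on BLACK (6,2): turn L to E, flip to white, move to (6,3). |black|=3

Answer: WHITE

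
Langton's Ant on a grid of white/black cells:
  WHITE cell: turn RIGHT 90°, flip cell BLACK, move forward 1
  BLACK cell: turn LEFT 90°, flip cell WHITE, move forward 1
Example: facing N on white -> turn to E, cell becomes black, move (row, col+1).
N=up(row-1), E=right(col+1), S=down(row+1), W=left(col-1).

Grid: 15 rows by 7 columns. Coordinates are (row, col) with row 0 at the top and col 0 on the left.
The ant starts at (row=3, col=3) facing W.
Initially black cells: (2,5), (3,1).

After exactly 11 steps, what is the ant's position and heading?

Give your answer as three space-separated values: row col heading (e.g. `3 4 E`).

Step 1: on WHITE (3,3): turn R to N, flip to black, move to (2,3). |black|=3
Step 2: on WHITE (2,3): turn R to E, flip to black, move to (2,4). |black|=4
Step 3: on WHITE (2,4): turn R to S, flip to black, move to (3,4). |black|=5
Step 4: on WHITE (3,4): turn R to W, flip to black, move to (3,3). |black|=6
Step 5: on BLACK (3,3): turn L to S, flip to white, move to (4,3). |black|=5
Step 6: on WHITE (4,3): turn R to W, flip to black, move to (4,2). |black|=6
Step 7: on WHITE (4,2): turn R to N, flip to black, move to (3,2). |black|=7
Step 8: on WHITE (3,2): turn R to E, flip to black, move to (3,3). |black|=8
Step 9: on WHITE (3,3): turn R to S, flip to black, move to (4,3). |black|=9
Step 10: on BLACK (4,3): turn L to E, flip to white, move to (4,4). |black|=8
Step 11: on WHITE (4,4): turn R to S, flip to black, move to (5,4). |black|=9

Answer: 5 4 S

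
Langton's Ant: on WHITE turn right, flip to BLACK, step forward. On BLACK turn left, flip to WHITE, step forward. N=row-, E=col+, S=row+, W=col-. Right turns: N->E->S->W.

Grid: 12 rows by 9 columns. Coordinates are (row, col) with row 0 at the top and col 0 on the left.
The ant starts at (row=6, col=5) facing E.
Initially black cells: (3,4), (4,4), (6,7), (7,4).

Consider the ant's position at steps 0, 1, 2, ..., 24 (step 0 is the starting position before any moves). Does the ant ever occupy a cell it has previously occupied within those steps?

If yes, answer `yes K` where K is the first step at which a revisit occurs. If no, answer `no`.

Answer: yes 6

Derivation:
Step 1: on WHITE (6,5): turn R to S, flip to black, move to (7,5). |black|=5 — new cell
Step 2: on WHITE (7,5): turn R to W, flip to black, move to (7,4). |black|=6 — new cell
Step 3: on BLACK (7,4): turn L to S, flip to white, move to (8,4). |black|=5 — new cell
Step 4: on WHITE (8,4): turn R to W, flip to black, move to (8,3). |black|=6 — new cell
Step 5: on WHITE (8,3): turn R to N, flip to black, move to (7,3). |black|=7 — new cell
Step 6: on WHITE (7,3): turn R to E, flip to black, move to (7,4). |black|=8 — REVISIT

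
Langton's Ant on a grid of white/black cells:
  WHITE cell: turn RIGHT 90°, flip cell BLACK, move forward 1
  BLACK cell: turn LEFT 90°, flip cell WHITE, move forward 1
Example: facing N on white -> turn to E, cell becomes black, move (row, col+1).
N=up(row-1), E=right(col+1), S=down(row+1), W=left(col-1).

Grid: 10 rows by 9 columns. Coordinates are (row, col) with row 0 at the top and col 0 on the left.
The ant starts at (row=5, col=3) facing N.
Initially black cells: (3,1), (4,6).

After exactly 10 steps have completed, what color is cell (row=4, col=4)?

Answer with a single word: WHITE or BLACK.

Step 1: on WHITE (5,3): turn R to E, flip to black, move to (5,4). |black|=3
Step 2: on WHITE (5,4): turn R to S, flip to black, move to (6,4). |black|=4
Step 3: on WHITE (6,4): turn R to W, flip to black, move to (6,3). |black|=5
Step 4: on WHITE (6,3): turn R to N, flip to black, move to (5,3). |black|=6
Step 5: on BLACK (5,3): turn L to W, flip to white, move to (5,2). |black|=5
Step 6: on WHITE (5,2): turn R to N, flip to black, move to (4,2). |black|=6
Step 7: on WHITE (4,2): turn R to E, flip to black, move to (4,3). |black|=7
Step 8: on WHITE (4,3): turn R to S, flip to black, move to (5,3). |black|=8
Step 9: on WHITE (5,3): turn R to W, flip to black, move to (5,2). |black|=9
Step 10: on BLACK (5,2): turn L to S, flip to white, move to (6,2). |black|=8

Answer: WHITE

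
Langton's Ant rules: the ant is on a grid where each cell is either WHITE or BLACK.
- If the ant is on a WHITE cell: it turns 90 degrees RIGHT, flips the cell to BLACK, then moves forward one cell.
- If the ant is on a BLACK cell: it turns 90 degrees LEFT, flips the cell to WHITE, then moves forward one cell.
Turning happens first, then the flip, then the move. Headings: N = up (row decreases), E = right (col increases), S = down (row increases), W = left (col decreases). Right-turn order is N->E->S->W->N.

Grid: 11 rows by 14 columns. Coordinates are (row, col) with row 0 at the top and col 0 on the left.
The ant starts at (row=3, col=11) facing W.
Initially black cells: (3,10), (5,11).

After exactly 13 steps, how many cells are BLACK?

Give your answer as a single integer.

Step 1: on WHITE (3,11): turn R to N, flip to black, move to (2,11). |black|=3
Step 2: on WHITE (2,11): turn R to E, flip to black, move to (2,12). |black|=4
Step 3: on WHITE (2,12): turn R to S, flip to black, move to (3,12). |black|=5
Step 4: on WHITE (3,12): turn R to W, flip to black, move to (3,11). |black|=6
Step 5: on BLACK (3,11): turn L to S, flip to white, move to (4,11). |black|=5
Step 6: on WHITE (4,11): turn R to W, flip to black, move to (4,10). |black|=6
Step 7: on WHITE (4,10): turn R to N, flip to black, move to (3,10). |black|=7
Step 8: on BLACK (3,10): turn L to W, flip to white, move to (3,9). |black|=6
Step 9: on WHITE (3,9): turn R to N, flip to black, move to (2,9). |black|=7
Step 10: on WHITE (2,9): turn R to E, flip to black, move to (2,10). |black|=8
Step 11: on WHITE (2,10): turn R to S, flip to black, move to (3,10). |black|=9
Step 12: on WHITE (3,10): turn R to W, flip to black, move to (3,9). |black|=10
Step 13: on BLACK (3,9): turn L to S, flip to white, move to (4,9). |black|=9

Answer: 9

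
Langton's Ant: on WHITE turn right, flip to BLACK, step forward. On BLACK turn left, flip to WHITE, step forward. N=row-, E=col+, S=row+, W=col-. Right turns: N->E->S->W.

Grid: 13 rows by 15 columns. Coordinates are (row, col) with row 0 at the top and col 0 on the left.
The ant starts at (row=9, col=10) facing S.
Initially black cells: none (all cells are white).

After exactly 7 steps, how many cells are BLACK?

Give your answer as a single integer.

Answer: 5

Derivation:
Step 1: on WHITE (9,10): turn R to W, flip to black, move to (9,9). |black|=1
Step 2: on WHITE (9,9): turn R to N, flip to black, move to (8,9). |black|=2
Step 3: on WHITE (8,9): turn R to E, flip to black, move to (8,10). |black|=3
Step 4: on WHITE (8,10): turn R to S, flip to black, move to (9,10). |black|=4
Step 5: on BLACK (9,10): turn L to E, flip to white, move to (9,11). |black|=3
Step 6: on WHITE (9,11): turn R to S, flip to black, move to (10,11). |black|=4
Step 7: on WHITE (10,11): turn R to W, flip to black, move to (10,10). |black|=5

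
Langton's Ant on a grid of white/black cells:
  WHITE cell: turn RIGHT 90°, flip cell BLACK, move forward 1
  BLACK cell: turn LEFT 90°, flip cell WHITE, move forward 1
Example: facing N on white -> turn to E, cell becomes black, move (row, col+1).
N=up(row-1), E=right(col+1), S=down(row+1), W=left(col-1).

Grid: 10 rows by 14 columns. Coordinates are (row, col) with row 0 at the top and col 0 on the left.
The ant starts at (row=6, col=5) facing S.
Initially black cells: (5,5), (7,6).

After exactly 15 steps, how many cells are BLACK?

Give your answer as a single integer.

Answer: 9

Derivation:
Step 1: on WHITE (6,5): turn R to W, flip to black, move to (6,4). |black|=3
Step 2: on WHITE (6,4): turn R to N, flip to black, move to (5,4). |black|=4
Step 3: on WHITE (5,4): turn R to E, flip to black, move to (5,5). |black|=5
Step 4: on BLACK (5,5): turn L to N, flip to white, move to (4,5). |black|=4
Step 5: on WHITE (4,5): turn R to E, flip to black, move to (4,6). |black|=5
Step 6: on WHITE (4,6): turn R to S, flip to black, move to (5,6). |black|=6
Step 7: on WHITE (5,6): turn R to W, flip to black, move to (5,5). |black|=7
Step 8: on WHITE (5,5): turn R to N, flip to black, move to (4,5). |black|=8
Step 9: on BLACK (4,5): turn L to W, flip to white, move to (4,4). |black|=7
Step 10: on WHITE (4,4): turn R to N, flip to black, move to (3,4). |black|=8
Step 11: on WHITE (3,4): turn R to E, flip to black, move to (3,5). |black|=9
Step 12: on WHITE (3,5): turn R to S, flip to black, move to (4,5). |black|=10
Step 13: on WHITE (4,5): turn R to W, flip to black, move to (4,4). |black|=11
Step 14: on BLACK (4,4): turn L to S, flip to white, move to (5,4). |black|=10
Step 15: on BLACK (5,4): turn L to E, flip to white, move to (5,5). |black|=9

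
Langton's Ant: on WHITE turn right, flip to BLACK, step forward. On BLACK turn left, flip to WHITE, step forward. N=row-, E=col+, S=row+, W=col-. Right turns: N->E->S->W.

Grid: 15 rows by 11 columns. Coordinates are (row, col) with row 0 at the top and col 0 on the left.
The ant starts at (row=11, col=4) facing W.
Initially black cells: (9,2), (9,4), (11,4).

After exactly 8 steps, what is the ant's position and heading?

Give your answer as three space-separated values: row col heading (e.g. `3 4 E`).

Step 1: on BLACK (11,4): turn L to S, flip to white, move to (12,4). |black|=2
Step 2: on WHITE (12,4): turn R to W, flip to black, move to (12,3). |black|=3
Step 3: on WHITE (12,3): turn R to N, flip to black, move to (11,3). |black|=4
Step 4: on WHITE (11,3): turn R to E, flip to black, move to (11,4). |black|=5
Step 5: on WHITE (11,4): turn R to S, flip to black, move to (12,4). |black|=6
Step 6: on BLACK (12,4): turn L to E, flip to white, move to (12,5). |black|=5
Step 7: on WHITE (12,5): turn R to S, flip to black, move to (13,5). |black|=6
Step 8: on WHITE (13,5): turn R to W, flip to black, move to (13,4). |black|=7

Answer: 13 4 W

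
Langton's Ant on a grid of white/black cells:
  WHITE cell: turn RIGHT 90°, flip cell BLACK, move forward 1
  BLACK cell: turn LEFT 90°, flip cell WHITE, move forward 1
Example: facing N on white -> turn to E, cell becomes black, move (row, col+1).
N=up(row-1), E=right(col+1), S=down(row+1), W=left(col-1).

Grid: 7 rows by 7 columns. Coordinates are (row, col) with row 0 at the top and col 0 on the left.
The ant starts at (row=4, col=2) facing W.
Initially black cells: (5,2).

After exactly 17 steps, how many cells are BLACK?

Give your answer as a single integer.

Step 1: on WHITE (4,2): turn R to N, flip to black, move to (3,2). |black|=2
Step 2: on WHITE (3,2): turn R to E, flip to black, move to (3,3). |black|=3
Step 3: on WHITE (3,3): turn R to S, flip to black, move to (4,3). |black|=4
Step 4: on WHITE (4,3): turn R to W, flip to black, move to (4,2). |black|=5
Step 5: on BLACK (4,2): turn L to S, flip to white, move to (5,2). |black|=4
Step 6: on BLACK (5,2): turn L to E, flip to white, move to (5,3). |black|=3
Step 7: on WHITE (5,3): turn R to S, flip to black, move to (6,3). |black|=4
Step 8: on WHITE (6,3): turn R to W, flip to black, move to (6,2). |black|=5
Step 9: on WHITE (6,2): turn R to N, flip to black, move to (5,2). |black|=6
Step 10: on WHITE (5,2): turn R to E, flip to black, move to (5,3). |black|=7
Step 11: on BLACK (5,3): turn L to N, flip to white, move to (4,3). |black|=6
Step 12: on BLACK (4,3): turn L to W, flip to white, move to (4,2). |black|=5
Step 13: on WHITE (4,2): turn R to N, flip to black, move to (3,2). |black|=6
Step 14: on BLACK (3,2): turn L to W, flip to white, move to (3,1). |black|=5
Step 15: on WHITE (3,1): turn R to N, flip to black, move to (2,1). |black|=6
Step 16: on WHITE (2,1): turn R to E, flip to black, move to (2,2). |black|=7
Step 17: on WHITE (2,2): turn R to S, flip to black, move to (3,2). |black|=8

Answer: 8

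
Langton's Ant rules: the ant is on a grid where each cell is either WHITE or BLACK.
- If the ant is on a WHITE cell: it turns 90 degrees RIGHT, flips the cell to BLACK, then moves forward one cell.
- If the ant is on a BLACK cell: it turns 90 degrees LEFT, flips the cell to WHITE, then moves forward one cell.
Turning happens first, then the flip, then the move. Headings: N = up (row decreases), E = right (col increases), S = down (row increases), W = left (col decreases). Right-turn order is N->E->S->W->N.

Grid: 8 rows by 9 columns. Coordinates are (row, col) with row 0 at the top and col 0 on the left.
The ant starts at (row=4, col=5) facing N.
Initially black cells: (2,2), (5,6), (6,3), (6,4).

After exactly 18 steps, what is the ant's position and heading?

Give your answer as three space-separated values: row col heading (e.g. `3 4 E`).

Step 1: on WHITE (4,5): turn R to E, flip to black, move to (4,6). |black|=5
Step 2: on WHITE (4,6): turn R to S, flip to black, move to (5,6). |black|=6
Step 3: on BLACK (5,6): turn L to E, flip to white, move to (5,7). |black|=5
Step 4: on WHITE (5,7): turn R to S, flip to black, move to (6,7). |black|=6
Step 5: on WHITE (6,7): turn R to W, flip to black, move to (6,6). |black|=7
Step 6: on WHITE (6,6): turn R to N, flip to black, move to (5,6). |black|=8
Step 7: on WHITE (5,6): turn R to E, flip to black, move to (5,7). |black|=9
Step 8: on BLACK (5,7): turn L to N, flip to white, move to (4,7). |black|=8
Step 9: on WHITE (4,7): turn R to E, flip to black, move to (4,8). |black|=9
Step 10: on WHITE (4,8): turn R to S, flip to black, move to (5,8). |black|=10
Step 11: on WHITE (5,8): turn R to W, flip to black, move to (5,7). |black|=11
Step 12: on WHITE (5,7): turn R to N, flip to black, move to (4,7). |black|=12
Step 13: on BLACK (4,7): turn L to W, flip to white, move to (4,6). |black|=11
Step 14: on BLACK (4,6): turn L to S, flip to white, move to (5,6). |black|=10
Step 15: on BLACK (5,6): turn L to E, flip to white, move to (5,7). |black|=9
Step 16: on BLACK (5,7): turn L to N, flip to white, move to (4,7). |black|=8
Step 17: on WHITE (4,7): turn R to E, flip to black, move to (4,8). |black|=9
Step 18: on BLACK (4,8): turn L to N, flip to white, move to (3,8). |black|=8

Answer: 3 8 N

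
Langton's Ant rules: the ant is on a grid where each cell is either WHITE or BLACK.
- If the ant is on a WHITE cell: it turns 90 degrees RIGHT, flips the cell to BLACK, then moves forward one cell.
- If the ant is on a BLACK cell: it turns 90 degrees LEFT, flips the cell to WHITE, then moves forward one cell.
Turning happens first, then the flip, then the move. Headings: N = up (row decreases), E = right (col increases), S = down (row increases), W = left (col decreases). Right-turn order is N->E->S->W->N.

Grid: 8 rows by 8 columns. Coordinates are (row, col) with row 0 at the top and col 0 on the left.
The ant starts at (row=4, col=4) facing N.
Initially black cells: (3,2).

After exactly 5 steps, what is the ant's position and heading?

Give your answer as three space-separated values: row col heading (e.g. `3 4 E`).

Step 1: on WHITE (4,4): turn R to E, flip to black, move to (4,5). |black|=2
Step 2: on WHITE (4,5): turn R to S, flip to black, move to (5,5). |black|=3
Step 3: on WHITE (5,5): turn R to W, flip to black, move to (5,4). |black|=4
Step 4: on WHITE (5,4): turn R to N, flip to black, move to (4,4). |black|=5
Step 5: on BLACK (4,4): turn L to W, flip to white, move to (4,3). |black|=4

Answer: 4 3 W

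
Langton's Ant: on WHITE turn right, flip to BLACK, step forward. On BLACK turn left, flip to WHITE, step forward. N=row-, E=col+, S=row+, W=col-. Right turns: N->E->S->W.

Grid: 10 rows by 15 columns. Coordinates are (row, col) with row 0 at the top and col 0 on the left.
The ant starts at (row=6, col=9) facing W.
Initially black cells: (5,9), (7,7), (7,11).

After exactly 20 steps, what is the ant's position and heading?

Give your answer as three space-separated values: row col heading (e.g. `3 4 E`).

Answer: 8 7 W

Derivation:
Step 1: on WHITE (6,9): turn R to N, flip to black, move to (5,9). |black|=4
Step 2: on BLACK (5,9): turn L to W, flip to white, move to (5,8). |black|=3
Step 3: on WHITE (5,8): turn R to N, flip to black, move to (4,8). |black|=4
Step 4: on WHITE (4,8): turn R to E, flip to black, move to (4,9). |black|=5
Step 5: on WHITE (4,9): turn R to S, flip to black, move to (5,9). |black|=6
Step 6: on WHITE (5,9): turn R to W, flip to black, move to (5,8). |black|=7
Step 7: on BLACK (5,8): turn L to S, flip to white, move to (6,8). |black|=6
Step 8: on WHITE (6,8): turn R to W, flip to black, move to (6,7). |black|=7
Step 9: on WHITE (6,7): turn R to N, flip to black, move to (5,7). |black|=8
Step 10: on WHITE (5,7): turn R to E, flip to black, move to (5,8). |black|=9
Step 11: on WHITE (5,8): turn R to S, flip to black, move to (6,8). |black|=10
Step 12: on BLACK (6,8): turn L to E, flip to white, move to (6,9). |black|=9
Step 13: on BLACK (6,9): turn L to N, flip to white, move to (5,9). |black|=8
Step 14: on BLACK (5,9): turn L to W, flip to white, move to (5,8). |black|=7
Step 15: on BLACK (5,8): turn L to S, flip to white, move to (6,8). |black|=6
Step 16: on WHITE (6,8): turn R to W, flip to black, move to (6,7). |black|=7
Step 17: on BLACK (6,7): turn L to S, flip to white, move to (7,7). |black|=6
Step 18: on BLACK (7,7): turn L to E, flip to white, move to (7,8). |black|=5
Step 19: on WHITE (7,8): turn R to S, flip to black, move to (8,8). |black|=6
Step 20: on WHITE (8,8): turn R to W, flip to black, move to (8,7). |black|=7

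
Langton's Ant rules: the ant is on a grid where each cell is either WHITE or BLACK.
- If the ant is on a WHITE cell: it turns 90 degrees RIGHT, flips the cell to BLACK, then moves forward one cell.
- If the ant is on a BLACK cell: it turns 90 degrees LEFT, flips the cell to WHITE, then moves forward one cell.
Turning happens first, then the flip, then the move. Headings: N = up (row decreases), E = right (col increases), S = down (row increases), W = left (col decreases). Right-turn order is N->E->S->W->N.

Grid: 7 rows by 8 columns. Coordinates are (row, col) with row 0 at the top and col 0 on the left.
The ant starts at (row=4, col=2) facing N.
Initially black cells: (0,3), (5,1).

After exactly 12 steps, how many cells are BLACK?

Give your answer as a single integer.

Step 1: on WHITE (4,2): turn R to E, flip to black, move to (4,3). |black|=3
Step 2: on WHITE (4,3): turn R to S, flip to black, move to (5,3). |black|=4
Step 3: on WHITE (5,3): turn R to W, flip to black, move to (5,2). |black|=5
Step 4: on WHITE (5,2): turn R to N, flip to black, move to (4,2). |black|=6
Step 5: on BLACK (4,2): turn L to W, flip to white, move to (4,1). |black|=5
Step 6: on WHITE (4,1): turn R to N, flip to black, move to (3,1). |black|=6
Step 7: on WHITE (3,1): turn R to E, flip to black, move to (3,2). |black|=7
Step 8: on WHITE (3,2): turn R to S, flip to black, move to (4,2). |black|=8
Step 9: on WHITE (4,2): turn R to W, flip to black, move to (4,1). |black|=9
Step 10: on BLACK (4,1): turn L to S, flip to white, move to (5,1). |black|=8
Step 11: on BLACK (5,1): turn L to E, flip to white, move to (5,2). |black|=7
Step 12: on BLACK (5,2): turn L to N, flip to white, move to (4,2). |black|=6

Answer: 6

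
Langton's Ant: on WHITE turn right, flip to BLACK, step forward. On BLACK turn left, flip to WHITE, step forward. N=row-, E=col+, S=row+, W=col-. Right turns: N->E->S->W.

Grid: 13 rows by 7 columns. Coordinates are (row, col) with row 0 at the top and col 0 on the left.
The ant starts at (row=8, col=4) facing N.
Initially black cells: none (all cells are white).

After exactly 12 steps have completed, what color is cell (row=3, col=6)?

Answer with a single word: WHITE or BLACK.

Step 1: on WHITE (8,4): turn R to E, flip to black, move to (8,5). |black|=1
Step 2: on WHITE (8,5): turn R to S, flip to black, move to (9,5). |black|=2
Step 3: on WHITE (9,5): turn R to W, flip to black, move to (9,4). |black|=3
Step 4: on WHITE (9,4): turn R to N, flip to black, move to (8,4). |black|=4
Step 5: on BLACK (8,4): turn L to W, flip to white, move to (8,3). |black|=3
Step 6: on WHITE (8,3): turn R to N, flip to black, move to (7,3). |black|=4
Step 7: on WHITE (7,3): turn R to E, flip to black, move to (7,4). |black|=5
Step 8: on WHITE (7,4): turn R to S, flip to black, move to (8,4). |black|=6
Step 9: on WHITE (8,4): turn R to W, flip to black, move to (8,3). |black|=7
Step 10: on BLACK (8,3): turn L to S, flip to white, move to (9,3). |black|=6
Step 11: on WHITE (9,3): turn R to W, flip to black, move to (9,2). |black|=7
Step 12: on WHITE (9,2): turn R to N, flip to black, move to (8,2). |black|=8

Answer: WHITE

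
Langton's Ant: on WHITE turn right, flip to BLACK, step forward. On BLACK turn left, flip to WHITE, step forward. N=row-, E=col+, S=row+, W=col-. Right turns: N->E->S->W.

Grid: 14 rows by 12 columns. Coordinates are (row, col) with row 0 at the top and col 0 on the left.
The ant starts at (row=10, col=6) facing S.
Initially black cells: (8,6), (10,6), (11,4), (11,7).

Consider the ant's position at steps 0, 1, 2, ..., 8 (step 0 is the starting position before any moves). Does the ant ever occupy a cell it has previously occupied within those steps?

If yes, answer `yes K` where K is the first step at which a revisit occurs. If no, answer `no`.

Step 1: on BLACK (10,6): turn L to E, flip to white, move to (10,7). |black|=3 — new cell
Step 2: on WHITE (10,7): turn R to S, flip to black, move to (11,7). |black|=4 — new cell
Step 3: on BLACK (11,7): turn L to E, flip to white, move to (11,8). |black|=3 — new cell
Step 4: on WHITE (11,8): turn R to S, flip to black, move to (12,8). |black|=4 — new cell
Step 5: on WHITE (12,8): turn R to W, flip to black, move to (12,7). |black|=5 — new cell
Step 6: on WHITE (12,7): turn R to N, flip to black, move to (11,7). |black|=6 — REVISIT

Answer: yes 6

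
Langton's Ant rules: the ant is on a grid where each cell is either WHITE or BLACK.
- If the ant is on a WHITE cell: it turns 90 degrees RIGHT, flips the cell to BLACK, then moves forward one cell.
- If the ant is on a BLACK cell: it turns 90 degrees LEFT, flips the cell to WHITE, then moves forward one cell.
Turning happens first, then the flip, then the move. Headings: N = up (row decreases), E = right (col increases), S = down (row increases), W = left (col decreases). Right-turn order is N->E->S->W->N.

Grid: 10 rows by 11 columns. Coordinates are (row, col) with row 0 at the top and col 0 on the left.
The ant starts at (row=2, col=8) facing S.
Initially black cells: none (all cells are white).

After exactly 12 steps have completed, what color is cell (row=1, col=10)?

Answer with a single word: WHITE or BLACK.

Answer: BLACK

Derivation:
Step 1: on WHITE (2,8): turn R to W, flip to black, move to (2,7). |black|=1
Step 2: on WHITE (2,7): turn R to N, flip to black, move to (1,7). |black|=2
Step 3: on WHITE (1,7): turn R to E, flip to black, move to (1,8). |black|=3
Step 4: on WHITE (1,8): turn R to S, flip to black, move to (2,8). |black|=4
Step 5: on BLACK (2,8): turn L to E, flip to white, move to (2,9). |black|=3
Step 6: on WHITE (2,9): turn R to S, flip to black, move to (3,9). |black|=4
Step 7: on WHITE (3,9): turn R to W, flip to black, move to (3,8). |black|=5
Step 8: on WHITE (3,8): turn R to N, flip to black, move to (2,8). |black|=6
Step 9: on WHITE (2,8): turn R to E, flip to black, move to (2,9). |black|=7
Step 10: on BLACK (2,9): turn L to N, flip to white, move to (1,9). |black|=6
Step 11: on WHITE (1,9): turn R to E, flip to black, move to (1,10). |black|=7
Step 12: on WHITE (1,10): turn R to S, flip to black, move to (2,10). |black|=8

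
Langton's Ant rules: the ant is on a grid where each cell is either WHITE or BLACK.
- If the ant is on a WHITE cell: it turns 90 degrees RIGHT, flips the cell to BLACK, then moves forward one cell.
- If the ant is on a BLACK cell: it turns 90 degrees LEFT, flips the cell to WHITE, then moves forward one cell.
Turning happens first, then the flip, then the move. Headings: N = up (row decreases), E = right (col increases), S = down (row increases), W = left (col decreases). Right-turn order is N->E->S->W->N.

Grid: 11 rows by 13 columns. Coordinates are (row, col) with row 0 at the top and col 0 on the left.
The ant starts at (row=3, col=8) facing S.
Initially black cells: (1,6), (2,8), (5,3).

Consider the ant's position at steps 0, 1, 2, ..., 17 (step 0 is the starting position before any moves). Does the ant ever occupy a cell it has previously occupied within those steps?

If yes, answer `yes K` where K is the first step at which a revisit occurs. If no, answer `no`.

Step 1: on WHITE (3,8): turn R to W, flip to black, move to (3,7). |black|=4 — new cell
Step 2: on WHITE (3,7): turn R to N, flip to black, move to (2,7). |black|=5 — new cell
Step 3: on WHITE (2,7): turn R to E, flip to black, move to (2,8). |black|=6 — new cell
Step 4: on BLACK (2,8): turn L to N, flip to white, move to (1,8). |black|=5 — new cell
Step 5: on WHITE (1,8): turn R to E, flip to black, move to (1,9). |black|=6 — new cell
Step 6: on WHITE (1,9): turn R to S, flip to black, move to (2,9). |black|=7 — new cell
Step 7: on WHITE (2,9): turn R to W, flip to black, move to (2,8). |black|=8 — REVISIT

Answer: yes 7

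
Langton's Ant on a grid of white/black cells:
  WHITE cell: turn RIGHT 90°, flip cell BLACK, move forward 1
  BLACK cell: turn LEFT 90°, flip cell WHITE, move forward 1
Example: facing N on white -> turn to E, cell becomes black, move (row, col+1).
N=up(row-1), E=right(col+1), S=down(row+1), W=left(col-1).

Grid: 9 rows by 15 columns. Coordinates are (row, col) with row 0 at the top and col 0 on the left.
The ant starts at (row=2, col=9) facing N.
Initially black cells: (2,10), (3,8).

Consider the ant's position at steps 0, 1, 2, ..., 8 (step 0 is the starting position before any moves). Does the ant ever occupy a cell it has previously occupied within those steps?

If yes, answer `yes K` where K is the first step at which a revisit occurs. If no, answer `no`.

Step 1: on WHITE (2,9): turn R to E, flip to black, move to (2,10). |black|=3 — new cell
Step 2: on BLACK (2,10): turn L to N, flip to white, move to (1,10). |black|=2 — new cell
Step 3: on WHITE (1,10): turn R to E, flip to black, move to (1,11). |black|=3 — new cell
Step 4: on WHITE (1,11): turn R to S, flip to black, move to (2,11). |black|=4 — new cell
Step 5: on WHITE (2,11): turn R to W, flip to black, move to (2,10). |black|=5 — REVISIT

Answer: yes 5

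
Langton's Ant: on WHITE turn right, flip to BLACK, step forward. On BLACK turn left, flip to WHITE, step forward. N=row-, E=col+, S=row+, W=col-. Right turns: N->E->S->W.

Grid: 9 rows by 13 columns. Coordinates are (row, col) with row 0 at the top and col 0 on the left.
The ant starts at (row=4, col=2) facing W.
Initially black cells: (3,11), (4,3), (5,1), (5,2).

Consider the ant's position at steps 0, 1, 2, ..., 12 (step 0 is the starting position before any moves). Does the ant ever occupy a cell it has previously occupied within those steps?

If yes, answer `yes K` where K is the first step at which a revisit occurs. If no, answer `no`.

Answer: yes 7

Derivation:
Step 1: on WHITE (4,2): turn R to N, flip to black, move to (3,2). |black|=5 — new cell
Step 2: on WHITE (3,2): turn R to E, flip to black, move to (3,3). |black|=6 — new cell
Step 3: on WHITE (3,3): turn R to S, flip to black, move to (4,3). |black|=7 — new cell
Step 4: on BLACK (4,3): turn L to E, flip to white, move to (4,4). |black|=6 — new cell
Step 5: on WHITE (4,4): turn R to S, flip to black, move to (5,4). |black|=7 — new cell
Step 6: on WHITE (5,4): turn R to W, flip to black, move to (5,3). |black|=8 — new cell
Step 7: on WHITE (5,3): turn R to N, flip to black, move to (4,3). |black|=9 — REVISIT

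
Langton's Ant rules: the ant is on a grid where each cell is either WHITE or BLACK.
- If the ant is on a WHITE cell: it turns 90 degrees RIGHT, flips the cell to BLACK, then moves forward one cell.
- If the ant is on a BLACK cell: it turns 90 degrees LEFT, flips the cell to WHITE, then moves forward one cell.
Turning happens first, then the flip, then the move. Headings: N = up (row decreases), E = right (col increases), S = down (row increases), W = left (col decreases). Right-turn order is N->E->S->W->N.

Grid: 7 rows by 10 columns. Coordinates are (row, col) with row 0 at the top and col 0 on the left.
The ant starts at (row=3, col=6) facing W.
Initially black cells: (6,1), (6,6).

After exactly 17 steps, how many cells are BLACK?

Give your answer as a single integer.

Step 1: on WHITE (3,6): turn R to N, flip to black, move to (2,6). |black|=3
Step 2: on WHITE (2,6): turn R to E, flip to black, move to (2,7). |black|=4
Step 3: on WHITE (2,7): turn R to S, flip to black, move to (3,7). |black|=5
Step 4: on WHITE (3,7): turn R to W, flip to black, move to (3,6). |black|=6
Step 5: on BLACK (3,6): turn L to S, flip to white, move to (4,6). |black|=5
Step 6: on WHITE (4,6): turn R to W, flip to black, move to (4,5). |black|=6
Step 7: on WHITE (4,5): turn R to N, flip to black, move to (3,5). |black|=7
Step 8: on WHITE (3,5): turn R to E, flip to black, move to (3,6). |black|=8
Step 9: on WHITE (3,6): turn R to S, flip to black, move to (4,6). |black|=9
Step 10: on BLACK (4,6): turn L to E, flip to white, move to (4,7). |black|=8
Step 11: on WHITE (4,7): turn R to S, flip to black, move to (5,7). |black|=9
Step 12: on WHITE (5,7): turn R to W, flip to black, move to (5,6). |black|=10
Step 13: on WHITE (5,6): turn R to N, flip to black, move to (4,6). |black|=11
Step 14: on WHITE (4,6): turn R to E, flip to black, move to (4,7). |black|=12
Step 15: on BLACK (4,7): turn L to N, flip to white, move to (3,7). |black|=11
Step 16: on BLACK (3,7): turn L to W, flip to white, move to (3,6). |black|=10
Step 17: on BLACK (3,6): turn L to S, flip to white, move to (4,6). |black|=9

Answer: 9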